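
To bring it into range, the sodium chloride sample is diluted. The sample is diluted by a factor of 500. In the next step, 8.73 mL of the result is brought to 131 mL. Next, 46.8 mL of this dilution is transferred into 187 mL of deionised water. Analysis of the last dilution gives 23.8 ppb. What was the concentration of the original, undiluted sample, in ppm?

892 ppm

Overall dilution factor = 500 × 15.01 × 4.996 = 3.75 × 10⁴.
Original = 23.8 ppb × 3.75 × 10⁴ = 8.92 × 10⁵ ppb = 892 ppm.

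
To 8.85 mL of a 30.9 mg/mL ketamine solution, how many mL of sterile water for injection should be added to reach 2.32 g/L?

2.32 g/L = 2.32 mg/mL.
V₂ = C₁V₁/C₂ = 30.9 × 8.85 / 2.32 = 118 mL.
Diluent to add = V₂ − V₁ = 118 − 8.85 = 109 mL.

109 mL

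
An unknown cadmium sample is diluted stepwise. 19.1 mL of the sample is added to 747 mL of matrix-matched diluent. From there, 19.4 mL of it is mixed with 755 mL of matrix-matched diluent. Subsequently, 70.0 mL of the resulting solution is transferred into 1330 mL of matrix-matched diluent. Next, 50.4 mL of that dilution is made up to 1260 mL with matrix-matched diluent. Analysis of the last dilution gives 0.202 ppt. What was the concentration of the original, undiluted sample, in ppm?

Overall dilution factor = 40.11 × 39.92 × 20 × 25 = 8.01 × 10⁵.
Original = 0.202 ppt × 8.01 × 10⁵ = 1.62 × 10⁵ ppt = 0.162 ppm.

0.162 ppm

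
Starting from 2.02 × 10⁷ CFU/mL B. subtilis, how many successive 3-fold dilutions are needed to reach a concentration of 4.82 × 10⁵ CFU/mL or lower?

Need 3ⁿ ≥ 41.9, so n ≥ log(41.9)/log(3) = 3.40.
Minimum whole steps: n = 4.

4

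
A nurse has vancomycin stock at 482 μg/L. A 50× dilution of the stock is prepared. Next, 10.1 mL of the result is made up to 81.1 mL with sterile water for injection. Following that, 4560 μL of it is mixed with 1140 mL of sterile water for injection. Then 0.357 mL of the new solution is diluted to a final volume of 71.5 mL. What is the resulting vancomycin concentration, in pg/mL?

0.0239 pg/mL

Overall dilution factor = 50 × 8.030 × 251 × 200.3 = 2.02 × 10⁷.
482 μg/L / 2.02 × 10⁷ = 2.39 × 10⁻⁵ μg/L = 0.0239 pg/mL.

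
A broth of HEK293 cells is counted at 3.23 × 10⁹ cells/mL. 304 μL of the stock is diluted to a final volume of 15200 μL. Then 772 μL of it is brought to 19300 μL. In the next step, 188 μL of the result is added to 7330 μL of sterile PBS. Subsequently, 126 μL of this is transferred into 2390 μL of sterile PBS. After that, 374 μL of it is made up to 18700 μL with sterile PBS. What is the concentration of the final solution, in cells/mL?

Overall dilution factor = 50 × 25 × 39.99 × 19.97 × 50 = 4.99 × 10⁷.
3.23 × 10⁹ cells/mL / 4.99 × 10⁷ = 64.7 cells/mL.

64.7 cells/mL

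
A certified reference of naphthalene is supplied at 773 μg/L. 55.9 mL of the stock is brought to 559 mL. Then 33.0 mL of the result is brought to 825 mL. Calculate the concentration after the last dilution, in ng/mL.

Overall dilution factor = 10 × 25 = 250.
773 μg/L / 250 = 3.09 μg/L = 3.09 ng/mL.

3.09 ng/mL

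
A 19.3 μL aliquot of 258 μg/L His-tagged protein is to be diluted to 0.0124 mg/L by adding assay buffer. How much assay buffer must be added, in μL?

0.0124 mg/L = 12.4 μg/L.
V₂ = C₁V₁/C₂ = 258 × 19.3 / 12.4 = 402 μL.
Diluent to add = V₂ − V₁ = 402 − 19.3 = 382 μL.

382 μL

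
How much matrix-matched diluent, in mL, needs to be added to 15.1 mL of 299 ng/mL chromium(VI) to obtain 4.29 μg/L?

1040 mL

4.29 μg/L = 4.29 ng/mL.
V₂ = C₁V₁/C₂ = 299 × 15.1 / 4.29 = 1052 mL.
Diluent to add = V₂ − V₁ = 1052 − 15.1 = 1040 mL.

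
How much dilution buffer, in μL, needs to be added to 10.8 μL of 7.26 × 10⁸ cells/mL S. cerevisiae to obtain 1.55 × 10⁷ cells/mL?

V₂ = C₁V₁/C₂ = 7.26 × 10⁸ × 10.8 / 1.55 × 10⁷ = 506 μL.
Diluent to add = V₂ − V₁ = 506 − 10.8 = 495 μL.

495 μL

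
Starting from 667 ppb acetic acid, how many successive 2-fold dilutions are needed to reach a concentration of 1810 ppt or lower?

9

Need 2ⁿ ≥ 369, so n ≥ log(369)/log(2) = 8.53.
Minimum whole steps: n = 9.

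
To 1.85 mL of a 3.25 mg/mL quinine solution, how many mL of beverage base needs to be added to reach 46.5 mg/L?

127 mL

46.5 mg/L = 0.0465 mg/mL.
V₂ = C₁V₁/C₂ = 3.25 × 1.85 / 0.0465 = 129 mL.
Diluent to add = V₂ − V₁ = 129 − 1.85 = 127 mL.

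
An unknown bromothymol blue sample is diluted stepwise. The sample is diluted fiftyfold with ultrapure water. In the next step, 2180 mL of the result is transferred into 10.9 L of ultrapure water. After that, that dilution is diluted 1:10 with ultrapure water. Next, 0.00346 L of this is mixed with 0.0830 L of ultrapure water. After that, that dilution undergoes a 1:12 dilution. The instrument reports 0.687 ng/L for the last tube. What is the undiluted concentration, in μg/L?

Overall dilution factor = 50 × 6 × 10 × 24.99 × 12 = 9.00 × 10⁵.
Original = 0.687 ng/L × 9.00 × 10⁵ = 6.18 × 10⁵ ng/L = 618 μg/L.

618 μg/L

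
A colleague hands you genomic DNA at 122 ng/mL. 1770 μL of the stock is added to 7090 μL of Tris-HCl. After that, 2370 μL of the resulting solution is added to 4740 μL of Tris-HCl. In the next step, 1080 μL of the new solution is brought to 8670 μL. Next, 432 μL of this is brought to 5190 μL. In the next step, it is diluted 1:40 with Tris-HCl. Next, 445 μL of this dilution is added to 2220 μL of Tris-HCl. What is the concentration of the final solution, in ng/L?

Overall dilution factor = 5.006 × 3 × 8.028 × 12.01 × 40 × 5.989 = 3.47 × 10⁵.
122 ng/mL / 3.47 × 10⁵ = 3.52 × 10⁻⁴ ng/mL = 0.352 ng/L.

0.352 ng/L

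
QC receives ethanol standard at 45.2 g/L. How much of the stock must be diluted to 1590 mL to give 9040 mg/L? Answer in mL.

9040 mg/L = 9.04 g/L.
V₁ = C₂V₂/C₁ = 9.04 × 1590 / 45.2 = 318 mL.

318 mL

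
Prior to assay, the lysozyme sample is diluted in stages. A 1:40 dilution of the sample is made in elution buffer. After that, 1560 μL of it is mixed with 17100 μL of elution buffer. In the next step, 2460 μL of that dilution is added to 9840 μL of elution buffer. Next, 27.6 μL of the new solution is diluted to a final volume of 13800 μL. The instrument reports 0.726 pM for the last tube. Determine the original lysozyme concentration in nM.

Overall dilution factor = 40 × 11.96 × 5 × 500 = 1.20 × 10⁶.
Original = 0.726 pM × 1.20 × 10⁶ = 8.68 × 10⁵ pM = 868 nM.

868 nM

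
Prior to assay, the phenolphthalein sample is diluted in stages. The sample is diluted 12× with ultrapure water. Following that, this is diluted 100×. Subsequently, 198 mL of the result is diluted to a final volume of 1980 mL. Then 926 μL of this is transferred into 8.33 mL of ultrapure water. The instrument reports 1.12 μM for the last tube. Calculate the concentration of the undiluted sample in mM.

Overall dilution factor = 12 × 100 × 10 × 9.996 = 1.20 × 10⁵.
Original = 1.12 μM × 1.20 × 10⁵ = 1.34 × 10⁵ μM = 134 mM.

134 mM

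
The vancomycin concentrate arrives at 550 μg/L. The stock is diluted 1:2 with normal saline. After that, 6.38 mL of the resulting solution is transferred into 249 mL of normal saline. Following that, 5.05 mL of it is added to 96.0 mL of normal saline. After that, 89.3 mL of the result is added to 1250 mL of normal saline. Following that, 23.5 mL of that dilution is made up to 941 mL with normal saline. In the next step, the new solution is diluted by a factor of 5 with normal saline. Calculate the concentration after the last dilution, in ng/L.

Overall dilution factor = 2 × 40.03 × 20.01 × 15.00 × 40.04 × 5 = 4.81 × 10⁶.
550 μg/L / 4.81 × 10⁶ = 1.14 × 10⁻⁴ μg/L = 0.114 ng/L.

0.114 ng/L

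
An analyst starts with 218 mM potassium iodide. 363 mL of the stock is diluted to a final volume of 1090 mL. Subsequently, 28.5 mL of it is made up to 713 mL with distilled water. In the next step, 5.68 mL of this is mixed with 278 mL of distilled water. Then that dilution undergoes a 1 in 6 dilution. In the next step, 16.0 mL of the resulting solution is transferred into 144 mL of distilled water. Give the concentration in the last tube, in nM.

968 nM

Overall dilution factor = 3.003 × 25.02 × 49.94 × 6 × 10 = 2.25 × 10⁵.
218 mM / 2.25 × 10⁵ = 9.68 × 10⁻⁴ mM = 968 nM.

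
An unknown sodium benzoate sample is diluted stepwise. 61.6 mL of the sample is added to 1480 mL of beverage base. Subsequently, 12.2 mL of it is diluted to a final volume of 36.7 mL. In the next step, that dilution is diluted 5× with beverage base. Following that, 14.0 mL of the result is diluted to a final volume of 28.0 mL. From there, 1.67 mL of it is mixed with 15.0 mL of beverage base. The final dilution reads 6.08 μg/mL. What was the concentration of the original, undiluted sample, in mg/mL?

Overall dilution factor = 25.03 × 3.008 × 5 × 2 × 9.982 = 7515.
Original = 6.08 μg/mL × 7515 = 4.57 × 10⁴ μg/mL = 45.7 mg/mL.

45.7 mg/mL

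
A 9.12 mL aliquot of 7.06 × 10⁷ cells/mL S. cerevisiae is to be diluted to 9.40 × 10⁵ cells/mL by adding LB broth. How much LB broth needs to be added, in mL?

V₂ = C₁V₁/C₂ = 7.06 × 10⁷ × 9.12 / 9.40 × 10⁵ = 685 mL.
Diluent to add = V₂ − V₁ = 685 − 9.12 = 676 mL.

676 mL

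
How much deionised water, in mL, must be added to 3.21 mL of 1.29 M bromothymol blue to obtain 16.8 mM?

16.8 mM = 0.0168 M.
V₂ = C₁V₁/C₂ = 1.29 × 3.21 / 0.0168 = 246 mL.
Diluent to add = V₂ − V₁ = 246 − 3.21 = 243 mL.

243 mL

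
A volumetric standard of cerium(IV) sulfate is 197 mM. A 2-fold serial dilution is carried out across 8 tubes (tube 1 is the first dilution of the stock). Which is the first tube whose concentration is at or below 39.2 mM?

tube 3

Tube n has concentration 197 mM / 2ⁿ.
Need 2ⁿ ≥ 197 mM / 39.2 mM = 5.03, so n ≥ 2.33.
First such tube: n = 3.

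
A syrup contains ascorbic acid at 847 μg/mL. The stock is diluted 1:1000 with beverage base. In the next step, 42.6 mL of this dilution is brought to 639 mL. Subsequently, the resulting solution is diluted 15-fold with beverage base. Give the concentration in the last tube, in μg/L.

3.76 μg/L

Overall dilution factor = 1000 × 15 × 15 = 2.25 × 10⁵.
847 μg/mL / 2.25 × 10⁵ = 3.76 × 10⁻³ μg/mL = 3.76 μg/L.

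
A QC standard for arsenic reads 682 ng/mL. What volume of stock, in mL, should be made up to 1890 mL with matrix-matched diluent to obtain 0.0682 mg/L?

0.0682 mg/L = 68.2 ng/mL.
V₁ = C₂V₂/C₁ = 68.2 × 1890 / 682 = 189 mL.

189 mL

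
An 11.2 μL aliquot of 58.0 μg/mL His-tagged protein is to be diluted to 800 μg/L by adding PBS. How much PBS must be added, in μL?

800 μg/L = 0.800 μg/mL.
V₂ = C₁V₁/C₂ = 58.0 × 11.2 / 0.800 = 812 μL.
Diluent to add = V₂ − V₁ = 812 − 11.2 = 801 μL.

801 μL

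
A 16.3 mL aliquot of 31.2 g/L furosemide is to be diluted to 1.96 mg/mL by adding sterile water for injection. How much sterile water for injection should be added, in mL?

1.96 mg/mL = 1.96 g/L.
V₂ = C₁V₁/C₂ = 31.2 × 16.3 / 1.96 = 259 mL.
Diluent to add = V₂ − V₁ = 259 − 16.3 = 243 mL.

243 mL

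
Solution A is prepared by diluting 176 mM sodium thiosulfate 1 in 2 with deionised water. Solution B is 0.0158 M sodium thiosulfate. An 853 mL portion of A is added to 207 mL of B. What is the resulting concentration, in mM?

C_A = 176 mM / 2 = 88.0 mM.
C_B = 0.0158 M = 15.8 mM.
C_mix = (C_A·V_A + C_B·V_B)/(V_A + V_B) = (88.0×853 + 15.8×207) / 1060 = 73.9 mM.

73.9 mM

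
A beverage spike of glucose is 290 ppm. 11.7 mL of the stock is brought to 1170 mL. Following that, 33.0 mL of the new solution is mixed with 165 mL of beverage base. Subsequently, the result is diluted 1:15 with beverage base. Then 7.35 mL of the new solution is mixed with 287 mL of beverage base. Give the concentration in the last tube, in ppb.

0.805 ppb

Overall dilution factor = 100 × 6 × 15 × 40.05 = 3.60 × 10⁵.
290 ppm / 3.60 × 10⁵ = 8.05 × 10⁻⁴ ppm = 0.805 ppb.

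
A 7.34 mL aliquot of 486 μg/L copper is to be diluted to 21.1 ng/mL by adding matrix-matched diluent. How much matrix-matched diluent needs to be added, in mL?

162 mL

21.1 ng/mL = 21.1 μg/L.
V₂ = C₁V₁/C₂ = 486 × 7.34 / 21.1 = 169 mL.
Diluent to add = V₂ − V₁ = 169 − 7.34 = 162 mL.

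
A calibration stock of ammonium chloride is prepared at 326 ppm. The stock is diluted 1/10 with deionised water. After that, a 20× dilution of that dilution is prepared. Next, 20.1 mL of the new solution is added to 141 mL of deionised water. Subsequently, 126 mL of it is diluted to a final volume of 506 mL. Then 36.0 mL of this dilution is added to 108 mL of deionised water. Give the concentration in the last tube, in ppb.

12.7 ppb

Overall dilution factor = 10 × 20 × 8.015 × 4.016 × 4 = 2.57 × 10⁴.
326 ppm / 2.57 × 10⁴ = 0.0127 ppm = 12.7 ppb.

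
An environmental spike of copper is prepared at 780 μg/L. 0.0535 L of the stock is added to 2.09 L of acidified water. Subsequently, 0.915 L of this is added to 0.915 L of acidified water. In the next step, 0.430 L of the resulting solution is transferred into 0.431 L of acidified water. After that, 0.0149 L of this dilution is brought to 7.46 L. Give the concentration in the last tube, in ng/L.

Overall dilution factor = 40.07 × 2 × 2.002 × 500.7 = 8.03 × 10⁴.
780 μg/L / 8.03 × 10⁴ = 9.71 × 10⁻³ μg/L = 9.71 ng/L.

9.71 ng/L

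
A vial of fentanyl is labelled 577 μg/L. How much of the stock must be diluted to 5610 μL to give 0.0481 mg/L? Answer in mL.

0.468 mL

0.0481 mg/L = 48.1 μg/L.
V₁ = C₂V₂/C₁ = 48.1 × 5610 / 577 = 468 μL = 0.468 mL.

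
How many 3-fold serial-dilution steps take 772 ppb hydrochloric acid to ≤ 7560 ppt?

5

Need 3ⁿ ≥ 102, so n ≥ log(102)/log(3) = 4.21.
Minimum whole steps: n = 5.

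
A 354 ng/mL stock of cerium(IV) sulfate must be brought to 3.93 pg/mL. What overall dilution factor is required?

9.01 × 10⁴

Factor = C₀/C_target = 354 ng/mL / 3.93 pg/mL = 9.01 × 10⁴.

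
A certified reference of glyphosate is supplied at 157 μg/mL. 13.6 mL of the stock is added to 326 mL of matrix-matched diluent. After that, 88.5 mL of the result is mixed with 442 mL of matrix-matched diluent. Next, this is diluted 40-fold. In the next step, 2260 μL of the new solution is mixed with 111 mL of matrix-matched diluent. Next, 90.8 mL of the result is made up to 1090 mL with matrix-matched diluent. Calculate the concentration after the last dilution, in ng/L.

43.6 ng/L

Overall dilution factor = 24.97 × 5.994 × 40 × 50.12 × 12.00 = 3.60 × 10⁶.
157 μg/mL / 3.60 × 10⁶ = 4.36 × 10⁻⁵ μg/mL = 43.6 ng/L.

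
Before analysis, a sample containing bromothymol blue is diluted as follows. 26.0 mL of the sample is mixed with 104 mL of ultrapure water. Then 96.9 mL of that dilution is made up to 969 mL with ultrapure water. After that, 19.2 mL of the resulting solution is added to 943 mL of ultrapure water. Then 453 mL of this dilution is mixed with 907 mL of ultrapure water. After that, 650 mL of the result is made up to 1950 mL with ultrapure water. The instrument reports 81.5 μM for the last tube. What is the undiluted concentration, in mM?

Overall dilution factor = 5 × 10 × 50.11 × 3.002 × 3 = 2.26 × 10⁴.
Original = 81.5 μM × 2.26 × 10⁴ = 1.84 × 10⁶ μM = 1840 mM.

1840 mM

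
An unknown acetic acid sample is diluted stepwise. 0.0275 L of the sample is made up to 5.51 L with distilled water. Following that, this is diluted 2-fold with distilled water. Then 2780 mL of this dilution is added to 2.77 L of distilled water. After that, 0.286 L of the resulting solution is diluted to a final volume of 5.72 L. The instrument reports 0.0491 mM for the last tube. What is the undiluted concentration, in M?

0.786 M

Overall dilution factor = 200.4 × 2 × 1.996 × 20 = 1.60 × 10⁴.
Original = 0.0491 mM × 1.60 × 10⁴ = 786 mM = 0.786 M.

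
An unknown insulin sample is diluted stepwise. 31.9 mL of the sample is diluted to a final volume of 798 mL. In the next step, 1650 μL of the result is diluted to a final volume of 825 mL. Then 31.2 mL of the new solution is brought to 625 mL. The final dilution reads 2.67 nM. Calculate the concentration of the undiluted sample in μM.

669 μM

Overall dilution factor = 25.02 × 500 × 20.03 = 2.51 × 10⁵.
Original = 2.67 nM × 2.51 × 10⁵ = 6.69 × 10⁵ nM = 669 μM.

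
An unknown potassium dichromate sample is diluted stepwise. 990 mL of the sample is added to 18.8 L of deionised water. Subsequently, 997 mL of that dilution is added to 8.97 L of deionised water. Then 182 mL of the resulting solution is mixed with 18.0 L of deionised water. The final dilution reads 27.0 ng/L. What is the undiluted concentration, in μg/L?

539 μg/L

Overall dilution factor = 19.99 × 9.997 × 99.90 = 2.00 × 10⁴.
Original = 27.0 ng/L × 2.00 × 10⁴ = 5.39 × 10⁵ ng/L = 539 μg/L.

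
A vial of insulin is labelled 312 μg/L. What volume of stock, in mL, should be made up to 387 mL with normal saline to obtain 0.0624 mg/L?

77.4 mL

0.0624 mg/L = 62.4 μg/L.
V₁ = C₂V₂/C₁ = 62.4 × 387 / 312 = 77.4 mL.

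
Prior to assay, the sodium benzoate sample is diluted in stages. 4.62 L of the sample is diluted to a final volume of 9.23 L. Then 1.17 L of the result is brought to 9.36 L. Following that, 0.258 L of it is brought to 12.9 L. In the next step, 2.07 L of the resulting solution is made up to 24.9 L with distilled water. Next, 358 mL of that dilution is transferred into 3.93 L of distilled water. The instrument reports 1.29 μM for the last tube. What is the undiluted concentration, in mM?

149 mM

Overall dilution factor = 1.998 × 8 × 50 × 12.03 × 11.98 = 1.15 × 10⁵.
Original = 1.29 μM × 1.15 × 10⁵ = 1.49 × 10⁵ μM = 149 mM.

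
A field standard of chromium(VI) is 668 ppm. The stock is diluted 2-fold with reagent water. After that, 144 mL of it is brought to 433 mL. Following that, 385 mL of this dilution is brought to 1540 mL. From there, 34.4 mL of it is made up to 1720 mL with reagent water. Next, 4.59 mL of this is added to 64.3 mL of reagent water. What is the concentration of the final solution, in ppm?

0.0370 ppm

Overall dilution factor = 2 × 3.007 × 4 × 50 × 15.01 = 1.81 × 10⁴.
668 ppm / 1.81 × 10⁴ = 0.0370 ppm.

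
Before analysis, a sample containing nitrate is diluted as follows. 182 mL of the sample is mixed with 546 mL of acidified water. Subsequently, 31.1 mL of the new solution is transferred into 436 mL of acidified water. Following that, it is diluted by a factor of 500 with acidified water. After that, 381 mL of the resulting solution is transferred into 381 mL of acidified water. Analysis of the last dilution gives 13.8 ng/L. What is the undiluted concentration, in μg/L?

Overall dilution factor = 4 × 15.02 × 500 × 2 = 6.01 × 10⁴.
Original = 13.8 ng/L × 6.01 × 10⁴ = 8.29 × 10⁵ ng/L = 829 μg/L.

829 μg/L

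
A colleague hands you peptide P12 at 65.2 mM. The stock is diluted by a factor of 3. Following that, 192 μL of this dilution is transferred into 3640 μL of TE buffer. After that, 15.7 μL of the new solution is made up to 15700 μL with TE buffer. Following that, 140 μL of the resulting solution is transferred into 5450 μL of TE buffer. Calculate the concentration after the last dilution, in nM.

Overall dilution factor = 3 × 19.96 × 1000 × 39.93 = 2.39 × 10⁶.
65.2 mM / 2.39 × 10⁶ = 2.73 × 10⁻⁵ mM = 27.3 nM.

27.3 nM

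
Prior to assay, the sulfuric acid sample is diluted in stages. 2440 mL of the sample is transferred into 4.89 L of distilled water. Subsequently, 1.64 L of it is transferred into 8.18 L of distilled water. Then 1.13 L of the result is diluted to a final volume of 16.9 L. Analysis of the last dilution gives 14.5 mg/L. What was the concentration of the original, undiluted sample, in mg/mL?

3.90 mg/mL

Overall dilution factor = 3.004 × 5.988 × 14.96 = 269.
Original = 14.5 mg/L × 269 = 3901 mg/L = 3.90 mg/mL.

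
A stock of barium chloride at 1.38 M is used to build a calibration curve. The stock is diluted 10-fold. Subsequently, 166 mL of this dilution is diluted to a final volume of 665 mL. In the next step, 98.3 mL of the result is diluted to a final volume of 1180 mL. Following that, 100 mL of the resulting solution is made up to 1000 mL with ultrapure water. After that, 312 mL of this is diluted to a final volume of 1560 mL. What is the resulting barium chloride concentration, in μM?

57.4 μM

Overall dilution factor = 10 × 4.006 × 12.00 × 10 × 5 = 2.40 × 10⁴.
1.38 M / 2.40 × 10⁴ = 5.74 × 10⁻⁵ M = 57.4 μM.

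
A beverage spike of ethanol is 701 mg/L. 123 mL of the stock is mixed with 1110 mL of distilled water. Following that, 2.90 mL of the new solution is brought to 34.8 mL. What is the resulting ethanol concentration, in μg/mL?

Overall dilution factor = 10.02 × 12 = 120.
701 mg/L / 120 = 5.83 mg/L = 5.83 μg/mL.

5.83 μg/mL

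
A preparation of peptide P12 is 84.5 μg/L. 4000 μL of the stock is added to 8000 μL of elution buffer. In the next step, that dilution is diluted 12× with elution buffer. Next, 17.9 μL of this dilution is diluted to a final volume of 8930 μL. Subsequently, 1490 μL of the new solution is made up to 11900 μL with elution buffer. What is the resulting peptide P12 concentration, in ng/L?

Overall dilution factor = 3 × 12 × 498.9 × 7.987 = 1.43 × 10⁵.
84.5 μg/L / 1.43 × 10⁵ = 5.89 × 10⁻⁴ μg/L = 0.589 ng/L.

0.589 ng/L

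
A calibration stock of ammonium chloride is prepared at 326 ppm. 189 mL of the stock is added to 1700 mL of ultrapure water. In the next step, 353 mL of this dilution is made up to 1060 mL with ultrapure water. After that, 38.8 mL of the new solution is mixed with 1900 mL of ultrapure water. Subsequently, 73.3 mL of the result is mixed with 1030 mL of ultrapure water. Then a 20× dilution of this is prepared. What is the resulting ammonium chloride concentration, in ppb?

Overall dilution factor = 9.995 × 3.003 × 49.97 × 15.05 × 20 = 4.51 × 10⁵.
326 ppm / 4.51 × 10⁵ = 7.22 × 10⁻⁴ ppm = 0.722 ppb.

0.722 ppb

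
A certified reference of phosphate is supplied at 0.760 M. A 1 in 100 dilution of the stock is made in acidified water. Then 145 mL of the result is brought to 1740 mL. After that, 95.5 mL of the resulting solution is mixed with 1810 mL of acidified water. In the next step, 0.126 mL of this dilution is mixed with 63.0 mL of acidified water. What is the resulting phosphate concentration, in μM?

Overall dilution factor = 100 × 12 × 19.95 × 501 = 1.20 × 10⁷.
0.760 M / 1.20 × 10⁷ = 6.34 × 10⁻⁸ M = 0.0634 μM.

0.0634 μM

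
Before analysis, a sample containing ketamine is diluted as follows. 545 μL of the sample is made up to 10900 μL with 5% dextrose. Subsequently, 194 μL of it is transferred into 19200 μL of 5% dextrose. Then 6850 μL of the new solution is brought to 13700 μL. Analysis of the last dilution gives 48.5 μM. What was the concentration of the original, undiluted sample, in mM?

Overall dilution factor = 20 × 99.97 × 2 = 3999.
Original = 48.5 μM × 3999 = 1.94 × 10⁵ μM = 194 mM.

194 mM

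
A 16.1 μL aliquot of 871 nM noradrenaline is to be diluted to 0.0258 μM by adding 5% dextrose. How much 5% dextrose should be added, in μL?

527 μL

0.0258 μM = 25.8 nM.
V₂ = C₁V₁/C₂ = 871 × 16.1 / 25.8 = 544 μL.
Diluent to add = V₂ − V₁ = 544 − 16.1 = 527 μL.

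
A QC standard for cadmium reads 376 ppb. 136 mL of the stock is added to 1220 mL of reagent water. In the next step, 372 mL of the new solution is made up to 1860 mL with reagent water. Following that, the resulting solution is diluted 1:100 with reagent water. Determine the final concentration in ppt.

Overall dilution factor = 9.971 × 5 × 100 = 4985.
376 ppb / 4985 = 0.0754 ppb = 75.4 ppt.

75.4 ppt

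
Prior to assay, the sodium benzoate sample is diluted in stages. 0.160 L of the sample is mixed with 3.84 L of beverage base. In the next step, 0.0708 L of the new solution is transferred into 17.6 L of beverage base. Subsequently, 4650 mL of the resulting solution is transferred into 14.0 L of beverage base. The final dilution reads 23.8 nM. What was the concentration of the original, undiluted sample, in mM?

Overall dilution factor = 25 × 249.6 × 4.011 = 2.50 × 10⁴.
Original = 23.8 nM × 2.50 × 10⁴ = 5.96 × 10⁵ nM = 0.596 mM.

0.596 mM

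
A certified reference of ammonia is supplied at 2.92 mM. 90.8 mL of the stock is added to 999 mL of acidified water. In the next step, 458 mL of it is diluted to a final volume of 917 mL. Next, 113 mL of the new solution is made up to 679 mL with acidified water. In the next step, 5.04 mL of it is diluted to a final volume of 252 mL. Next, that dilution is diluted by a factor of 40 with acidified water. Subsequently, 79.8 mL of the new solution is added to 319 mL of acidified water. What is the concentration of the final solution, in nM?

2.02 nM

Overall dilution factor = 12.00 × 2.002 × 6.009 × 50 × 40 × 4.997 = 1.44 × 10⁶.
2.92 mM / 1.44 × 10⁶ = 2.02 × 10⁻⁶ mM = 2.02 nM.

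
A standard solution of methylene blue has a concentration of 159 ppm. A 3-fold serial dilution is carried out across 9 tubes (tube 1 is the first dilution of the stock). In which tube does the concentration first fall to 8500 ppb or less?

Tube n has concentration 159 ppm / 3ⁿ.
Need 3ⁿ ≥ 159 ppm / 8500 ppb = 18.7, so n ≥ 2.67.
First such tube: n = 3.

tube 3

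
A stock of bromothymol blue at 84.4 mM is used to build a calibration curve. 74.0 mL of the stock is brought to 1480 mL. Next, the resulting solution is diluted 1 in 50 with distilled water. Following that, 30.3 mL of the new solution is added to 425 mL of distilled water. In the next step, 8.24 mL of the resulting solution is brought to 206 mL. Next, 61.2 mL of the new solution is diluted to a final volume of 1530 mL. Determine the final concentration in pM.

Overall dilution factor = 20 × 50 × 15.03 × 25 × 25 = 9.39 × 10⁶.
84.4 mM / 9.39 × 10⁶ = 8.99 × 10⁻⁶ mM = 8990 pM.

8990 pM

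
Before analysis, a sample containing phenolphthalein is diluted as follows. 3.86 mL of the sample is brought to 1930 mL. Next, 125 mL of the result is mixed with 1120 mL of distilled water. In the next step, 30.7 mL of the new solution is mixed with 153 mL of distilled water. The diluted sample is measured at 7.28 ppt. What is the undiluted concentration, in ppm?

0.217 ppm

Overall dilution factor = 500 × 9.960 × 5.984 = 2.98 × 10⁴.
Original = 7.28 ppt × 2.98 × 10⁴ = 2.17 × 10⁵ ppt = 0.217 ppm.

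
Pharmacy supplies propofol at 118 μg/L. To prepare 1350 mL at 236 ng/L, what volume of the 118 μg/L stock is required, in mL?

236 ng/L = 0.236 μg/L.
V₁ = C₂V₂/C₁ = 0.236 × 1350 / 118 = 2.70 mL.

2.70 mL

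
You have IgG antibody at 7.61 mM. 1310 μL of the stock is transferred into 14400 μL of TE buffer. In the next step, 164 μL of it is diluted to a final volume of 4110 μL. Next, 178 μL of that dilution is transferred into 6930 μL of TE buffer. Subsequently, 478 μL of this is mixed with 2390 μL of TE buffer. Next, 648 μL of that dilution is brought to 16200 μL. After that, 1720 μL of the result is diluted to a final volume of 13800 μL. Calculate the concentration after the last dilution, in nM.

Overall dilution factor = 11.99 × 25.06 × 39.93 × 6 × 25 × 8.023 = 1.44 × 10⁷.
7.61 mM / 1.44 × 10⁷ = 5.27 × 10⁻⁷ mM = 0.527 nM.

0.527 nM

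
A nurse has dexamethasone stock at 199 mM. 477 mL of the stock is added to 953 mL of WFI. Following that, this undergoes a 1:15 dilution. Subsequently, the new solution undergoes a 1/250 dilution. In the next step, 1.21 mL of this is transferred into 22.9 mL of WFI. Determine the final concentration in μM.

Overall dilution factor = 2.998 × 15 × 250 × 19.93 = 2.24 × 10⁵.
199 mM / 2.24 × 10⁵ = 8.88 × 10⁻⁴ mM = 0.888 μM.

0.888 μM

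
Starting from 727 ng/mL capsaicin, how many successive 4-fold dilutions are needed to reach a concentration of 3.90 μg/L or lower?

Need 4ⁿ ≥ 186, so n ≥ log(186)/log(4) = 3.77.
Minimum whole steps: n = 4.

4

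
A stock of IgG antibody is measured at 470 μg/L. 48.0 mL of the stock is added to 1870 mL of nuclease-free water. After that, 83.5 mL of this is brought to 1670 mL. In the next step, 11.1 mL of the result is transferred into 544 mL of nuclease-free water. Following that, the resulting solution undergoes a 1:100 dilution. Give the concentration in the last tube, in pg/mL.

Overall dilution factor = 39.96 × 20 × 50.01 × 100 = 4.00 × 10⁶.
470 μg/L / 4.00 × 10⁶ = 1.18 × 10⁻⁴ μg/L = 0.118 pg/mL.

0.118 pg/mL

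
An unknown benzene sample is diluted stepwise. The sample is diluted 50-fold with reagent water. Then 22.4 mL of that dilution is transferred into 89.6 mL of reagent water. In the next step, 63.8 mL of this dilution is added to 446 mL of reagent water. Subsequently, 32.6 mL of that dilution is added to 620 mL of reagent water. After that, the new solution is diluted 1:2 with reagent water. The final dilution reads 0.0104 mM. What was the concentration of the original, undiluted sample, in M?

0.832 M

Overall dilution factor = 50 × 5 × 7.991 × 20.02 × 2 = 8.00 × 10⁴.
Original = 0.0104 mM × 8.00 × 10⁴ = 832 mM = 0.832 M.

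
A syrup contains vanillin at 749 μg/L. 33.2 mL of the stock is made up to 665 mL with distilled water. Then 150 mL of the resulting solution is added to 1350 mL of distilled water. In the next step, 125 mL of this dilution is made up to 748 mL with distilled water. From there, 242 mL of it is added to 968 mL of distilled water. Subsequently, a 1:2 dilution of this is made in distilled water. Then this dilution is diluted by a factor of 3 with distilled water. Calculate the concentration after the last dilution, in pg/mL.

20.8 pg/mL

Overall dilution factor = 20.03 × 10 × 5.984 × 5 × 2 × 3 = 3.60 × 10⁴.
749 μg/L / 3.60 × 10⁴ = 0.0208 μg/L = 20.8 pg/mL.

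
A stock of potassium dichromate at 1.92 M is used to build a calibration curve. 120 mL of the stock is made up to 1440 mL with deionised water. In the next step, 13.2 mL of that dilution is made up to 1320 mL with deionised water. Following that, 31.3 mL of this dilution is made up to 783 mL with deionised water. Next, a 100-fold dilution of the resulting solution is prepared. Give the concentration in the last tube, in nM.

Overall dilution factor = 12 × 100 × 25.02 × 100 = 3.00 × 10⁶.
1.92 M / 3.00 × 10⁶ = 6.40 × 10⁻⁷ M = 640 nM.

640 nM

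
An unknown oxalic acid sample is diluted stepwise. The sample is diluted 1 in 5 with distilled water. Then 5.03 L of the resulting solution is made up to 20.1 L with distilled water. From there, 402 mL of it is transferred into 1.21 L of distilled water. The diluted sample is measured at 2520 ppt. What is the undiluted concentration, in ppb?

202 ppb

Overall dilution factor = 5 × 3.996 × 4.010 = 80.1.
Original = 2520 ppt × 80.1 = 2.02 × 10⁵ ppt = 202 ppb.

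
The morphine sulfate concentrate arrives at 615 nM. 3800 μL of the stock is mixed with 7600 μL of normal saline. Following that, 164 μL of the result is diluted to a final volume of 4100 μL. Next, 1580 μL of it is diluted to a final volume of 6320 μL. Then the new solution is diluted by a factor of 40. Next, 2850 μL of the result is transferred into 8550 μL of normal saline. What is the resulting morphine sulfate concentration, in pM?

Overall dilution factor = 3 × 25 × 4 × 40 × 4 = 4.80 × 10⁴.
615 nM / 4.80 × 10⁴ = 0.0128 nM = 12.8 pM.

12.8 pM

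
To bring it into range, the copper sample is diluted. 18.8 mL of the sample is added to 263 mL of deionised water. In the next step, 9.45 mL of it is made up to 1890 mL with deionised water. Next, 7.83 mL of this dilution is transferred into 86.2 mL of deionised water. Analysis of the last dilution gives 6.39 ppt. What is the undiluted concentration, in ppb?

Overall dilution factor = 14.99 × 200 × 12.01 = 3.60 × 10⁴.
Original = 6.39 ppt × 3.60 × 10⁴ = 2.30 × 10⁵ ppt = 230 ppb.

230 ppb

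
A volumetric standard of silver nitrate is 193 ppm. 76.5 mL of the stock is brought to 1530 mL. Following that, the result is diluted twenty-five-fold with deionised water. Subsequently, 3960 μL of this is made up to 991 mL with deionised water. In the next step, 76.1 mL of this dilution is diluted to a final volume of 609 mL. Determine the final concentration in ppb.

0.193 ppb

Overall dilution factor = 20 × 25 × 250.3 × 8.003 = 1.00 × 10⁶.
193 ppm / 1.00 × 10⁶ = 1.93 × 10⁻⁴ ppm = 0.193 ppb.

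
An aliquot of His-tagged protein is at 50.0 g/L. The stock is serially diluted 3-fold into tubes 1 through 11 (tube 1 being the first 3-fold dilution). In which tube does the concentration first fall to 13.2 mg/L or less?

Tube n has concentration 50.0 g/L / 3ⁿ.
Need 3ⁿ ≥ 50.0 g/L / 13.2 mg/L = 3788, so n ≥ 7.50.
First such tube: n = 8.

tube 8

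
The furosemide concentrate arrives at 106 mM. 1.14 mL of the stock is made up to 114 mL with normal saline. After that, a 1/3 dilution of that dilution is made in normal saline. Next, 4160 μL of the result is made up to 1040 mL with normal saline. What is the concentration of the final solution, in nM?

1410 nM

Overall dilution factor = 100 × 3 × 250 = 7.50 × 10⁴.
106 mM / 7.50 × 10⁴ = 1.41 × 10⁻³ mM = 1410 nM.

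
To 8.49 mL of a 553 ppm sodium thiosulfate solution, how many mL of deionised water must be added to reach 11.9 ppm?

V₂ = C₁V₁/C₂ = 553 × 8.49 / 11.9 = 395 mL.
Diluent to add = V₂ − V₁ = 395 − 8.49 = 386 mL.

386 mL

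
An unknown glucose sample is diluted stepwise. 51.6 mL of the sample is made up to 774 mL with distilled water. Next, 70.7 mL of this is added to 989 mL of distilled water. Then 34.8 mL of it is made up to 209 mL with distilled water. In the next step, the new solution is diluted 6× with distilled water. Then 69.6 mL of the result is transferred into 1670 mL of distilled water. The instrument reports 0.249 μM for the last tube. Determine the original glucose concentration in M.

Overall dilution factor = 15 × 14.99 × 6.006 × 6 × 24.99 = 2.02 × 10⁵.
Original = 0.249 μM × 2.02 × 10⁵ = 5.04 × 10⁴ μM = 0.0504 M.

0.0504 M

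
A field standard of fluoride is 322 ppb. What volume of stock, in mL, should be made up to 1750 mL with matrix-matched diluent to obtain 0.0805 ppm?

438 mL

0.0805 ppm = 80.5 ppb.
V₁ = C₂V₂/C₁ = 80.5 × 1750 / 322 = 438 mL.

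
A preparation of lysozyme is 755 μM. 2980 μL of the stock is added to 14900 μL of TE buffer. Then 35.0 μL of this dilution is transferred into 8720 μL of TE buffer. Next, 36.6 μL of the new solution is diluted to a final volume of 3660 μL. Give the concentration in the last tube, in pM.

5030 pM

Overall dilution factor = 6 × 250.1 × 100 = 1.50 × 10⁵.
755 μM / 1.50 × 10⁵ = 5.03 × 10⁻³ μM = 5030 pM.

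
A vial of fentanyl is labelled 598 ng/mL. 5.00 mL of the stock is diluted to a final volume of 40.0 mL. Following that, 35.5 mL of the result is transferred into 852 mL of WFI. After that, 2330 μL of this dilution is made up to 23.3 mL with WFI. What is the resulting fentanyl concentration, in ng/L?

299 ng/L

Overall dilution factor = 8 × 25 × 10 = 2000.
598 ng/mL / 2000 = 0.299 ng/mL = 299 ng/L.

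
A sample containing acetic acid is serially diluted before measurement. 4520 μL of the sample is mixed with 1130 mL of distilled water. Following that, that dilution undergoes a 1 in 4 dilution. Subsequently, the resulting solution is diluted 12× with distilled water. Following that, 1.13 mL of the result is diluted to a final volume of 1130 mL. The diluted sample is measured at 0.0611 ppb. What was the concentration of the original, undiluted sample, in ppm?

736 ppm

Overall dilution factor = 251 × 4 × 12 × 1000 = 1.20 × 10⁷.
Original = 0.0611 ppb × 1.20 × 10⁷ = 7.36 × 10⁵ ppb = 736 ppm.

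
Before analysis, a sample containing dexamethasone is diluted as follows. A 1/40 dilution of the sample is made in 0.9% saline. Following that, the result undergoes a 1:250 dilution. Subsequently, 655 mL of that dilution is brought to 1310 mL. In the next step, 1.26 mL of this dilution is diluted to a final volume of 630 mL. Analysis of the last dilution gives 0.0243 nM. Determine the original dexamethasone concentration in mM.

Overall dilution factor = 40 × 250 × 2 × 500 = 1.00 × 10⁷.
Original = 0.0243 nM × 1.00 × 10⁷ = 2.43 × 10⁵ nM = 0.243 mM.

0.243 mM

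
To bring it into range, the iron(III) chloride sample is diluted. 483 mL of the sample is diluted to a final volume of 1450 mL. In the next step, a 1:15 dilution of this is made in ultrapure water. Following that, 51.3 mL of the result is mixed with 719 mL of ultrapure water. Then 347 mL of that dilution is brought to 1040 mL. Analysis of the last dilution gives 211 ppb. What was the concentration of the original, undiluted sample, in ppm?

Overall dilution factor = 3.002 × 15 × 15.02 × 2.997 = 2027.
Original = 211 ppb × 2027 = 4.28 × 10⁵ ppb = 428 ppm.

428 ppm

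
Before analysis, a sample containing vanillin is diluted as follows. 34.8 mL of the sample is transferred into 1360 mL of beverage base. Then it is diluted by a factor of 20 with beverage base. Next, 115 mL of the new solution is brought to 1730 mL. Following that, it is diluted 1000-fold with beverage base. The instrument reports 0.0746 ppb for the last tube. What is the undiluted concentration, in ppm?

900 ppm

Overall dilution factor = 40.08 × 20 × 15.04 × 1000 = 1.21 × 10⁷.
Original = 0.0746 ppb × 1.21 × 10⁷ = 9.00 × 10⁵ ppb = 900 ppm.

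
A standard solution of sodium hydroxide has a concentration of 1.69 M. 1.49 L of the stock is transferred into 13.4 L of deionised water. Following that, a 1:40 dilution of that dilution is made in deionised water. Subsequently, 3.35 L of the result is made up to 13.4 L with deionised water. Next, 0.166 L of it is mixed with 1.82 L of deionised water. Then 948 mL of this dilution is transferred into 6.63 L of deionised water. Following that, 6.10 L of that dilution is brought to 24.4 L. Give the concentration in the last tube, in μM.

2.76 μM

Overall dilution factor = 9.993 × 40 × 4 × 11.96 × 7.994 × 4 = 6.12 × 10⁵.
1.69 M / 6.12 × 10⁵ = 2.76 × 10⁻⁶ M = 2.76 μM.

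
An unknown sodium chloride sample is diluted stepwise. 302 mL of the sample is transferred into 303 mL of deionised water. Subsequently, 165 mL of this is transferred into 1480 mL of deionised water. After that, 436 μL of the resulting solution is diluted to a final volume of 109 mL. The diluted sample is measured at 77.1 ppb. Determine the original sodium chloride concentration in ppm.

Overall dilution factor = 2.003 × 9.970 × 250 = 4993.
Original = 77.1 ppb × 4993 = 3.85 × 10⁵ ppb = 385 ppm.

385 ppm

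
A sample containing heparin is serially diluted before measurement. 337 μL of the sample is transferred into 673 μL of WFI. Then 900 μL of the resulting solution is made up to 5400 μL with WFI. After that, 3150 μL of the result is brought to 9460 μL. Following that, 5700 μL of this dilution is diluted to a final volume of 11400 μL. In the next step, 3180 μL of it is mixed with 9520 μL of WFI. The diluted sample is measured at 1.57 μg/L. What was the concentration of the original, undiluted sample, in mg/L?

Overall dilution factor = 2.997 × 6 × 3.003 × 2 × 3.994 = 431.
Original = 1.57 μg/L × 431 = 677 μg/L = 0.677 mg/L.

0.677 mg/L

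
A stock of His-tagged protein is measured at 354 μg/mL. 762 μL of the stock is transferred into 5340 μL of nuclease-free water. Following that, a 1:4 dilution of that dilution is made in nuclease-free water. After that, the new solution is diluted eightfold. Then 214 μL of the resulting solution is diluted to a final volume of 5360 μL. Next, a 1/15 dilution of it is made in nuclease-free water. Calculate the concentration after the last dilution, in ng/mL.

Overall dilution factor = 8.008 × 4 × 8 × 25.05 × 15 = 9.63 × 10⁴.
354 μg/mL / 9.63 × 10⁴ = 3.68 × 10⁻³ μg/mL = 3.68 ng/mL.

3.68 ng/mL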